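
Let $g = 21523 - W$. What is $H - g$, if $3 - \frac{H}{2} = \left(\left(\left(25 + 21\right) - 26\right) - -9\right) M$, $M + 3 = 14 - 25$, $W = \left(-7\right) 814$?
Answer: $-26403$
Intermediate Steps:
$W = -5698$
$M = -14$ ($M = -3 + \left(14 - 25\right) = -3 - 11 = -14$)
$g = 27221$ ($g = 21523 - -5698 = 21523 + 5698 = 27221$)
$H = 818$ ($H = 6 - 2 \left(\left(\left(25 + 21\right) - 26\right) - -9\right) \left(-14\right) = 6 - 2 \left(\left(46 - 26\right) + \left(-13 + 22\right)\right) \left(-14\right) = 6 - 2 \left(20 + 9\right) \left(-14\right) = 6 - 2 \cdot 29 \left(-14\right) = 6 - -812 = 6 + 812 = 818$)
$H - g = 818 - 27221 = -26403$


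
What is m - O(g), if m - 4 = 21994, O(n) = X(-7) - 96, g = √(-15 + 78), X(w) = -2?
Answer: 22096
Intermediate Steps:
g = 3*√7 (g = √63 = 3*√7 ≈ 7.9373)
O(n) = -98 (O(n) = -2 - 96 = -98)
m = 21998 (m = 4 + 21994 = 21998)
m - O(g) = 21998 - 1*(-98) = 21998 + 98 = 22096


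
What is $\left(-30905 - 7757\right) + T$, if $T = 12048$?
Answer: $-26614$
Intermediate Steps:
$\left(-30905 - 7757\right) + T = \left(-30905 - 7757\right) + 12048 = -38662 + 12048 = -26614$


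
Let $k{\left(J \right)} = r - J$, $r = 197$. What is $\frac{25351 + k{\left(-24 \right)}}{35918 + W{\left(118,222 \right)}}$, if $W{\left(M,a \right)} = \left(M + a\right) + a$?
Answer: $\frac{2131}{3040} \approx 0.70099$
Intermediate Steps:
$W{\left(M,a \right)} = M + 2 a$
$k{\left(J \right)} = 197 - J$
$\frac{25351 + k{\left(-24 \right)}}{35918 + W{\left(118,222 \right)}} = \frac{25351 + \left(197 - -24\right)}{35918 + \left(118 + 2 \cdot 222\right)} = \frac{25351 + \left(197 + 24\right)}{35918 + \left(118 + 444\right)} = \frac{25351 + 221}{35918 + 562} = \frac{25572}{36480} = 25572 \cdot \frac{1}{36480} = \frac{2131}{3040}$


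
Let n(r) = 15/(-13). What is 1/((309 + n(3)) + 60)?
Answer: 13/4782 ≈ 0.0027185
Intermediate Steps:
n(r) = -15/13 (n(r) = 15*(-1/13) = -15/13)
1/((309 + n(3)) + 60) = 1/((309 - 15/13) + 60) = 1/(4002/13 + 60) = 1/(4782/13) = 13/4782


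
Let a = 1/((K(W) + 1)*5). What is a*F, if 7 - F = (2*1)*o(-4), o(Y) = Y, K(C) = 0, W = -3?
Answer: 3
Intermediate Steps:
a = ⅕ (a = 1/((0 + 1)*5) = 1/(1*5) = 1/5 = ⅕ ≈ 0.20000)
F = 15 (F = 7 - 2*1*(-4) = 7 - 2*(-4) = 7 - 1*(-8) = 7 + 8 = 15)
a*F = (⅕)*15 = 3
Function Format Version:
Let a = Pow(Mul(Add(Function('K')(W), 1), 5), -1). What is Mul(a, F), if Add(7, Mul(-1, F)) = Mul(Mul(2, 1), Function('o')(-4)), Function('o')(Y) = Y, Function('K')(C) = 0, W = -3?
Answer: 3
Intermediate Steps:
a = Rational(1, 5) (a = Pow(Mul(Add(0, 1), 5), -1) = Pow(Mul(1, 5), -1) = Pow(5, -1) = Rational(1, 5) ≈ 0.20000)
F = 15 (F = Add(7, Mul(-1, Mul(Mul(2, 1), -4))) = Add(7, Mul(-1, Mul(2, -4))) = Add(7, Mul(-1, -8)) = Add(7, 8) = 15)
Mul(a, F) = Mul(Rational(1, 5), 15) = 3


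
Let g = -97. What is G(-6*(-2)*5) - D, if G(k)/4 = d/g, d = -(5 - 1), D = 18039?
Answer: -1749767/97 ≈ -18039.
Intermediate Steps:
d = -4 (d = -1*4 = -4)
G(k) = 16/97 (G(k) = 4*(-4/(-97)) = 4*(-4*(-1/97)) = 4*(4/97) = 16/97)
G(-6*(-2)*5) - D = 16/97 - 1*18039 = 16/97 - 18039 = -1749767/97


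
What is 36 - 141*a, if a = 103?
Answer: -14487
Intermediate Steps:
36 - 141*a = 36 - 141*103 = 36 - 14523 = -14487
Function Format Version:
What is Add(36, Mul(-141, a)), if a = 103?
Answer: -14487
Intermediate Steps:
Add(36, Mul(-141, a)) = Add(36, Mul(-141, 103)) = Add(36, -14523) = -14487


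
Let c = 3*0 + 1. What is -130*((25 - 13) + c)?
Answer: -1690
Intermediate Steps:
c = 1 (c = 0 + 1 = 1)
-130*((25 - 13) + c) = -130*((25 - 13) + 1) = -130*(12 + 1) = -130*13 = -1690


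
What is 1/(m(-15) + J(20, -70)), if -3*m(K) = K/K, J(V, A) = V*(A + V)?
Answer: -3/3001 ≈ -0.00099967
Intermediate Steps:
m(K) = -1/3 (m(K) = -K/(3*K) = -1/3*1 = -1/3)
1/(m(-15) + J(20, -70)) = 1/(-1/3 + 20*(-70 + 20)) = 1/(-1/3 + 20*(-50)) = 1/(-1/3 - 1000) = 1/(-3001/3) = -3/3001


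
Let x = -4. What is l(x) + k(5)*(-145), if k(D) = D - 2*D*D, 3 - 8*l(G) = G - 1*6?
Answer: 52213/8 ≈ 6526.6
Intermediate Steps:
l(G) = 9/8 - G/8 (l(G) = 3/8 - (G - 1*6)/8 = 3/8 - (G - 6)/8 = 3/8 - (-6 + G)/8 = 3/8 + (¾ - G/8) = 9/8 - G/8)
k(D) = D - 2*D²
l(x) + k(5)*(-145) = (9/8 - ⅛*(-4)) + (5*(1 - 2*5))*(-145) = (9/8 + ½) + (5*(1 - 10))*(-145) = 13/8 + (5*(-9))*(-145) = 13/8 - 45*(-145) = 13/8 + 6525 = 52213/8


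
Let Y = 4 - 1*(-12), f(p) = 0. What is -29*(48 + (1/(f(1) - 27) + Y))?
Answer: -50083/27 ≈ -1854.9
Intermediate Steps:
Y = 16 (Y = 4 + 12 = 16)
-29*(48 + (1/(f(1) - 27) + Y)) = -29*(48 + (1/(0 - 27) + 16)) = -29*(48 + (1/(-27) + 16)) = -29*(48 + (-1/27 + 16)) = -29*(48 + 431/27) = -29*1727/27 = -50083/27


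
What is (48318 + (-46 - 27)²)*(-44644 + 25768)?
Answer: -1012640772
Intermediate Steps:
(48318 + (-46 - 27)²)*(-44644 + 25768) = (48318 + (-73)²)*(-18876) = (48318 + 5329)*(-18876) = 53647*(-18876) = -1012640772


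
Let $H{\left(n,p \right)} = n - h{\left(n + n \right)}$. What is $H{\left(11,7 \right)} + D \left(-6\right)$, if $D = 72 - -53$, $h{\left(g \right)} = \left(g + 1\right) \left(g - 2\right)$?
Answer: $-1199$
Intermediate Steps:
$h{\left(g \right)} = \left(1 + g\right) \left(-2 + g\right)$
$H{\left(n,p \right)} = 2 - 4 n^{2} + 3 n$ ($H{\left(n,p \right)} = n - \left(-2 + \left(n + n\right)^{2} - \left(n + n\right)\right) = n - \left(-2 + \left(2 n\right)^{2} - 2 n\right) = n - \left(-2 + 4 n^{2} - 2 n\right) = n - \left(-2 - 2 n + 4 n^{2}\right) = n + \left(2 - 4 n^{2} + 2 n\right) = 2 - 4 n^{2} + 3 n$)
$D = 125$ ($D = 72 + 53 = 125$)
$H{\left(11,7 \right)} + D \left(-6\right) = \left(2 - 4 \cdot 11^{2} + 3 \cdot 11\right) + 125 \left(-6\right) = \left(2 - 484 + 33\right) - 750 = -449 - 750 = -1199$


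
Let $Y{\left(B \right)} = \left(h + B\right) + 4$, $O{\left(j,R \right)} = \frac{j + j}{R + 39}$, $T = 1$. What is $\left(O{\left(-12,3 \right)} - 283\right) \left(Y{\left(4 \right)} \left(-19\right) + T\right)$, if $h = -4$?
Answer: $\frac{148875}{7} \approx 21268.0$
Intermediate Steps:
$O{\left(j,R \right)} = \frac{2 j}{39 + R}$
$Y{\left(B \right)} = B$ ($Y{\left(B \right)} = \left(-4 + B\right) + 4 = B$)
$\left(O{\left(-12,3 \right)} - 283\right) \left(Y{\left(4 \right)} \left(-19\right) + T\right) = \left(2 \left(-12\right) \frac{1}{39 + 3} - 283\right) \left(4 \left(-19\right) + 1\right) = \left(2 \left(-12\right) \frac{1}{42} - 283\right) \left(-76 + 1\right) = \left(2 \left(-12\right) \frac{1}{42} - 283\right) \left(-75\right) = \left(- \frac{4}{7} - 283\right) \left(-75\right) = \left(- \frac{1985}{7}\right) \left(-75\right) = \frac{148875}{7}$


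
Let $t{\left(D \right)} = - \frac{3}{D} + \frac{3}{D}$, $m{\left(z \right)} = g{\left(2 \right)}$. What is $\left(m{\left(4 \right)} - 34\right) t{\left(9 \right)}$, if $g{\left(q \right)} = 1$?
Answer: $0$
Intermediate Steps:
$m{\left(z \right)} = 1$
$t{\left(D \right)} = 0$
$\left(m{\left(4 \right)} - 34\right) t{\left(9 \right)} = \left(1 - 34\right) 0 = \left(-33\right) 0 = 0$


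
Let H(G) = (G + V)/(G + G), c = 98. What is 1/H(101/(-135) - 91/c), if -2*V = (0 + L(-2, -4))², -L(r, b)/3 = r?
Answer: 6338/37189 ≈ 0.17043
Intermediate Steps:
L(r, b) = -3*r
V = -18 (V = -(0 - 3*(-2))²/2 = -(0 + 6)²/2 = -½*6² = -½*36 = -18)
H(G) = (-18 + G)/(2*G) (H(G) = (G - 18)/(G + G) = (-18 + G)/((2*G)) = (-18 + G)*(1/(2*G)) = (-18 + G)/(2*G))
1/H(101/(-135) - 91/c) = 1/((-18 + (101/(-135) - 91/98))/(2*(101/(-135) - 91/98))) = 1/((-18 + (101*(-1/135) - 91*1/98))/(2*(101*(-1/135) - 91*1/98))) = 1/((-18 + (-101/135 - 13/14))/(2*(-101/135 - 13/14))) = 1/((-18 - 3169/1890)/(2*(-3169/1890))) = 1/((½)*(-1890/3169)*(-37189/1890)) = 1/(37189/6338) = 6338/37189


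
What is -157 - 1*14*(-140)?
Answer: 1803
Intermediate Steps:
-157 - 1*14*(-140) = -157 - 14*(-140) = -157 + 1960 = 1803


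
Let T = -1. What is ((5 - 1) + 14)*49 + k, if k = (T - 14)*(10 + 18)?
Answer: 462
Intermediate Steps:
k = -420 (k = (-1 - 14)*(10 + 18) = -15*28 = -420)
((5 - 1) + 14)*49 + k = ((5 - 1) + 14)*49 - 420 = (4 + 14)*49 - 420 = 18*49 - 420 = 882 - 420 = 462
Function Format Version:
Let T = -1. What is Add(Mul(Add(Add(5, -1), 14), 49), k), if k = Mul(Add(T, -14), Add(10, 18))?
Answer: 462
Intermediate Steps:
k = -420 (k = Mul(Add(-1, -14), Add(10, 18)) = Mul(-15, 28) = -420)
Add(Mul(Add(Add(5, -1), 14), 49), k) = Add(Mul(Add(Add(5, -1), 14), 49), -420) = Add(Mul(Add(4, 14), 49), -420) = Add(Mul(18, 49), -420) = Add(882, -420) = 462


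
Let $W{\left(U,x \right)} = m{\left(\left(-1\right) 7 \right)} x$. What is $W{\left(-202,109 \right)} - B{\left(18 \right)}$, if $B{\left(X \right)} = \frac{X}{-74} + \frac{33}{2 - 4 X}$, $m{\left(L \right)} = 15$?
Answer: $\frac{4236501}{2590} \approx 1635.7$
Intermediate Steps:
$W{\left(U,x \right)} = 15 x$
$B{\left(X \right)} = \frac{33}{2 - 4 X} - \frac{X}{74}$ ($B{\left(X \right)} = X \left(- \frac{1}{74}\right) + \frac{33}{2 - 4 X} = - \frac{X}{74} + \frac{33}{2 - 4 X} = \frac{33}{2 - 4 X} - \frac{X}{74}$)
$W{\left(-202,109 \right)} - B{\left(18 \right)} = 15 \cdot 109 - \frac{-1221 + 18 - 2 \cdot 18^{2}}{74 \left(-1 + 2 \cdot 18\right)} = 1635 - \frac{-1221 + 18 - 648}{74 \left(-1 + 36\right)} = 1635 - \frac{-1221 + 18 - 648}{74 \cdot 35} = 1635 - \frac{1}{74} \cdot \frac{1}{35} \left(-1851\right) = 1635 - - \frac{1851}{2590} = 1635 + \frac{1851}{2590} = \frac{4236501}{2590}$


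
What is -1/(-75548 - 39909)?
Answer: 1/115457 ≈ 8.6612e-6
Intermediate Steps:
-1/(-75548 - 39909) = -1/(-115457) = -1*(-1/115457) = 1/115457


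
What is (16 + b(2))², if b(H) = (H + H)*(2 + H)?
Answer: 1024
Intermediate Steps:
b(H) = 2*H*(2 + H) (b(H) = (2*H)*(2 + H) = 2*H*(2 + H))
(16 + b(2))² = (16 + 2*2*(2 + 2))² = (16 + 2*2*4)² = (16 + 16)² = 32² = 1024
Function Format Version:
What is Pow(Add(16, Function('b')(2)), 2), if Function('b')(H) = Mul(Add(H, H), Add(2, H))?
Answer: 1024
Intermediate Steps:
Function('b')(H) = Mul(2, H, Add(2, H)) (Function('b')(H) = Mul(Mul(2, H), Add(2, H)) = Mul(2, H, Add(2, H)))
Pow(Add(16, Function('b')(2)), 2) = Pow(Add(16, Mul(2, 2, Add(2, 2))), 2) = Pow(Add(16, Mul(2, 2, 4)), 2) = Pow(Add(16, 16), 2) = Pow(32, 2) = 1024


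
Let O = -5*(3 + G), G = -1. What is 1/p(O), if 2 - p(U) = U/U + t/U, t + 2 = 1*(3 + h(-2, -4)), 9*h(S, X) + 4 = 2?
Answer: 90/97 ≈ 0.92784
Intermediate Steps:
h(S, X) = -2/9 (h(S, X) = -4/9 + (⅑)*2 = -4/9 + 2/9 = -2/9)
t = 7/9 (t = -2 + 1*(3 - 2/9) = -2 + 1*(25/9) = -2 + 25/9 = 7/9 ≈ 0.77778)
O = -10 (O = -5*(3 - 1) = -5*2 = -10)
p(U) = 1 - 7/(9*U) (p(U) = 2 - (U/U + 7/(9*U)) = 2 - (1 + 7/(9*U)) = 2 + (-1 - 7/(9*U)) = 1 - 7/(9*U))
1/p(O) = 1/((-7/9 - 10)/(-10)) = 1/(-⅒*(-97/9)) = 1/(97/90) = 90/97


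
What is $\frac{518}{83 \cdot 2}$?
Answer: $\frac{259}{83} \approx 3.1205$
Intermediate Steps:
$\frac{518}{83 \cdot 2} = \frac{518}{166} = 518 \cdot \frac{1}{166} = \frac{259}{83}$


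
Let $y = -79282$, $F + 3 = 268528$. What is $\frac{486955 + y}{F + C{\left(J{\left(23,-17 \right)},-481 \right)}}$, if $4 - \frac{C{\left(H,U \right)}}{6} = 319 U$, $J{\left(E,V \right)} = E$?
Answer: $\frac{407673}{1189183} \approx 0.34282$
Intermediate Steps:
$F = 268525$ ($F = -3 + 268528 = 268525$)
$C{\left(H,U \right)} = 24 - 1914 U$ ($C{\left(H,U \right)} = 24 - 6 \cdot 319 U = 24 - 1914 U$)
$\frac{486955 + y}{F + C{\left(J{\left(23,-17 \right)},-481 \right)}} = \frac{486955 - 79282}{268525 + \left(24 - -920634\right)} = \frac{407673}{268525 + \left(24 + 920634\right)} = \frac{407673}{268525 + 920658} = \frac{407673}{1189183}$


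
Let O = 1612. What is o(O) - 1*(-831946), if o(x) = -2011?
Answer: 829935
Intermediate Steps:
o(O) - 1*(-831946) = -2011 - 1*(-831946) = -2011 + 831946 = 829935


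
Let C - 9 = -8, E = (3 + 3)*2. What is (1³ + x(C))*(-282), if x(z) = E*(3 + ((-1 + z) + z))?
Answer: -13818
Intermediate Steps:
E = 12 (E = 6*2 = 12)
C = 1 (C = 9 - 8 = 1)
x(z) = 24 + 24*z (x(z) = 12*(3 + ((-1 + z) + z)) = 12*(3 + (-1 + 2*z)) = 12*(2 + 2*z) = 24 + 24*z)
(1³ + x(C))*(-282) = (1³ + (24 + 24*1))*(-282) = (1 + (24 + 24))*(-282) = (1 + 48)*(-282) = 49*(-282) = -13818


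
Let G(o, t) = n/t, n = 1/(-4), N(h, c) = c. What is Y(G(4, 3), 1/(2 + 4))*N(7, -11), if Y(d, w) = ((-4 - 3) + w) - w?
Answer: 77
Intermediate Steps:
n = -¼ ≈ -0.25000
G(o, t) = -1/(4*t)
Y(d, w) = -7 (Y(d, w) = (-7 + w) - w = -7)
Y(G(4, 3), 1/(2 + 4))*N(7, -11) = -7*(-11) = 77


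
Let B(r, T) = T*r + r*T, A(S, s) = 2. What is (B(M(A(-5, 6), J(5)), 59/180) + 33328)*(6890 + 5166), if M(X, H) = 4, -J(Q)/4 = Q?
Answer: 18082529168/45 ≈ 4.0183e+8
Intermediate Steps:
J(Q) = -4*Q
B(r, T) = 2*T*r (B(r, T) = T*r + T*r = 2*T*r)
(B(M(A(-5, 6), J(5)), 59/180) + 33328)*(6890 + 5166) = (2*(59/180)*4 + 33328)*(6890 + 5166) = (2*(59*(1/180))*4 + 33328)*12056 = (2*(59/180)*4 + 33328)*12056 = (118/45 + 33328)*12056 = (1499878/45)*12056 = 18082529168/45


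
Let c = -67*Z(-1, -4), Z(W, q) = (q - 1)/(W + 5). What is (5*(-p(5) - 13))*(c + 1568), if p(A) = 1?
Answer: -231245/2 ≈ -1.1562e+5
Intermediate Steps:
Z(W, q) = (-1 + q)/(5 + W)
c = 335/4 (c = -67*(-1 - 4)/(5 - 1) = -67*(-5)/4 = -67*(-5/4) = 335/4 ≈ 83.750)
(5*(-p(5) - 13))*(c + 1568) = (5*(-1*1 - 13))*(335/4 + 1568) = (5*(-1 - 13))*(6607/4) = (5*(-14))*(6607/4) = -70*6607/4 = -231245/2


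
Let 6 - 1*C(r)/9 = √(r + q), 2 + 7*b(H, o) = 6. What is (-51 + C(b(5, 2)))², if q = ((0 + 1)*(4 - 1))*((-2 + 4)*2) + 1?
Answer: 7758/7 - 54*√665/7 ≈ 909.35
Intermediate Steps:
b(H, o) = 4/7 (b(H, o) = -2/7 + (⅐)*6 = -2/7 + 6/7 = 4/7)
q = 13 (q = (1*3)*(2*2) + 1 = 3*4 + 1 = 12 + 1 = 13)
C(r) = 54 - 9*√(13 + r) (C(r) = 54 - 9*√(r + 13) = 54 - 9*√(13 + r))
(-51 + C(b(5, 2)))² = (-51 + (54 - 9*√(13 + 4/7)))² = (-51 + (54 - 9*√665/7))² = (3 - 9*√665/7)²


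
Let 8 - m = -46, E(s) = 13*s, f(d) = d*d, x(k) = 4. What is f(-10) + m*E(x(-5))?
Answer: 2908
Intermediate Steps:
f(d) = d²
m = 54 (m = 8 - 1*(-46) = 8 + 46 = 54)
f(-10) + m*E(x(-5)) = (-10)² + 54*(13*4) = 100 + 54*52 = 100 + 2808 = 2908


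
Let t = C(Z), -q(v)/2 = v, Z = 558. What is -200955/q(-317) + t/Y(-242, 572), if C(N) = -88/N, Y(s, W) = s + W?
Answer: -840997943/2653290 ≈ -316.96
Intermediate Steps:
Y(s, W) = W + s
q(v) = -2*v
t = -44/279 (t = -88/558 = -88*1/558 = -44/279 ≈ -0.15771)
-200955/q(-317) + t/Y(-242, 572) = -200955/((-2*(-317))) - 44/(279*(572 - 242)) = -200955/634 - 44/279/330 = -200955*1/634 - 44/279*1/330 = -200955/634 - 2/4185 = -840997943/2653290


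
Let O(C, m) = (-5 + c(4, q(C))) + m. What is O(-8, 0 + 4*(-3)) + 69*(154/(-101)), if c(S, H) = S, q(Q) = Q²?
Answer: -11939/101 ≈ -118.21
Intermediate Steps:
O(C, m) = -1 + m (O(C, m) = (-5 + 4) + m = -1 + m)
O(-8, 0 + 4*(-3)) + 69*(154/(-101)) = (-1 + (0 + 4*(-3))) + 69*(154/(-101)) = (-1 + (0 - 12)) + 69*(154*(-1/101)) = (-1 - 12) + 69*(-154/101) = -13 - 10626/101 = -11939/101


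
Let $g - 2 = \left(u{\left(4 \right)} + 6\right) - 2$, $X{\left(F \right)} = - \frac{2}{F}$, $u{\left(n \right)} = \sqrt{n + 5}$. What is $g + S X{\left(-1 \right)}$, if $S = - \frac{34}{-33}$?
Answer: $\frac{365}{33} \approx 11.061$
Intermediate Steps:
$u{\left(n \right)} = \sqrt{5 + n}$
$S = \frac{34}{33}$ ($S = \left(-34\right) \left(- \frac{1}{33}\right) = \frac{34}{33} \approx 1.0303$)
$g = 9$ ($g = 2 + \left(\left(\sqrt{5 + 4} + 6\right) - 2\right) = 2 + \left(\left(\sqrt{9} + 6\right) - 2\right) = 2 + \left(\left(3 + 6\right) - 2\right) = 2 + \left(9 - 2\right) = 2 + 7 = 9$)
$g + S X{\left(-1 \right)} = 9 + \frac{34 \left(- \frac{2}{-1}\right)}{33} = 9 + \frac{34 \left(\left(-2\right) \left(-1\right)\right)}{33} = 9 + \frac{34}{33} \cdot 2 = 9 + \frac{68}{33} = \frac{365}{33}$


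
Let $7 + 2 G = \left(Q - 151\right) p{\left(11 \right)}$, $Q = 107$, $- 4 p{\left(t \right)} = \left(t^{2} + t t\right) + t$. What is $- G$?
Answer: $-1388$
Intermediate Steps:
$p{\left(t \right)} = - \frac{t^{2}}{2} - \frac{t}{4}$ ($p{\left(t \right)} = - \frac{\left(t^{2} + t t\right) + t}{4} = - \frac{\left(t^{2} + t^{2}\right) + t}{4} = - \frac{2 t^{2} + t}{4} = - \frac{t + 2 t^{2}}{4} = - \frac{t^{2}}{2} - \frac{t}{4}$)
$G = 1388$ ($G = - \frac{7}{2} + \frac{\left(107 - 151\right) \left(\left(- \frac{1}{4}\right) 11 \left(1 + 2 \cdot 11\right)\right)}{2} = - \frac{7}{2} + \frac{\left(-44\right) \left(\left(- \frac{1}{4}\right) 11 \left(1 + 22\right)\right)}{2} = - \frac{7}{2} + \frac{\left(-44\right) \left(\left(- \frac{1}{4}\right) 11 \cdot 23\right)}{2} = - \frac{7}{2} + \frac{\left(-44\right) \left(- \frac{253}{4}\right)}{2} = - \frac{7}{2} + \frac{1}{2} \cdot 2783 = - \frac{7}{2} + \frac{2783}{2} = 1388$)
$- G = \left(-1\right) 1388 = -1388$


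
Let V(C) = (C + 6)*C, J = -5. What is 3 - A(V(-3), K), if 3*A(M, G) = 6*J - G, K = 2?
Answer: 41/3 ≈ 13.667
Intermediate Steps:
V(C) = C*(6 + C) (V(C) = (6 + C)*C = C*(6 + C))
A(M, G) = -10 - G/3 (A(M, G) = (6*(-5) - G)/3 = (-30 - G)/3 = -10 - G/3)
3 - A(V(-3), K) = 3 - (-10 - 1/3*2) = 3 - (-10 - 2/3) = 3 - 1*(-32/3) = 3 + 32/3 = 41/3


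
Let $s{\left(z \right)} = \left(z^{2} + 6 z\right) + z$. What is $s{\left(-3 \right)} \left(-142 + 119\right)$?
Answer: $276$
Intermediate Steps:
$s{\left(z \right)} = z^{2} + 7 z$
$s{\left(-3 \right)} \left(-142 + 119\right) = - 3 \left(7 - 3\right) \left(-142 + 119\right) = \left(-3\right) 4 \left(-23\right) = \left(-12\right) \left(-23\right) = 276$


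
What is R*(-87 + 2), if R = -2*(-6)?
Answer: -1020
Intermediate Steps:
R = 12
R*(-87 + 2) = 12*(-87 + 2) = 12*(-85) = -1020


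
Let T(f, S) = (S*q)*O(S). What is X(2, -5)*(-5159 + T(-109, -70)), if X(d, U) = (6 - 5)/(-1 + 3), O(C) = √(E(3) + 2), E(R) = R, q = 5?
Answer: -5159/2 - 175*√5 ≈ -2970.8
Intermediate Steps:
O(C) = √5 (O(C) = √(3 + 2) = √5)
T(f, S) = 5*S*√5 (T(f, S) = (S*5)*√5 = (5*S)*√5 = 5*S*√5)
X(d, U) = ½ (X(d, U) = 1/2 = 1*(½) = ½)
X(2, -5)*(-5159 + T(-109, -70)) = (-5159 + 5*(-70)*√5)/2 = (-5159 - 350*√5)/2 = -5159/2 - 175*√5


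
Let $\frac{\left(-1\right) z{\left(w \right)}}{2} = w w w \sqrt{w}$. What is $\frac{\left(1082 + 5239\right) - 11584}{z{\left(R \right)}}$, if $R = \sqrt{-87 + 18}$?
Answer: $\frac{5263 \sqrt[4]{69} \sqrt{i}}{9522} \approx 1.1264 + 1.1264 i$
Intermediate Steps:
$R = i \sqrt{69}$ ($R = \sqrt{-69} = i \sqrt{69} \approx 8.3066 i$)
$z{\left(w \right)} = - 2 w^{\frac{7}{2}}$ ($z{\left(w \right)} = - 2 w w w \sqrt{w} = - 2 w^{2} w^{\frac{3}{2}} = - 2 w^{\frac{7}{2}}$)
$\frac{\left(1082 + 5239\right) - 11584}{z{\left(R \right)}} = \frac{\left(1082 + 5239\right) - 11584}{\left(-2\right) \left(i \sqrt{69}\right)^{\frac{7}{2}}} = \frac{6321 - 11584}{\left(-2\right) 69 \cdot 69^{\frac{3}{4}} \left(- i^{\frac{3}{2}}\right)} = - \frac{5263}{138 \cdot 69^{\frac{3}{4}} i^{\frac{3}{2}}} = - 5263 \left(- \frac{\sqrt[4]{69} \sqrt{i}}{9522}\right) = \frac{5263 \sqrt[4]{69} \sqrt{i}}{9522}$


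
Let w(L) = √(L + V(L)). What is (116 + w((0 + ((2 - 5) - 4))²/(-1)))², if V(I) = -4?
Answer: (116 + I*√53)² ≈ 13403.0 + 1689.0*I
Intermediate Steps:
w(L) = √(-4 + L) (w(L) = √(L - 4) = √(-4 + L))
(116 + w((0 + ((2 - 5) - 4))²/(-1)))² = (116 + √(-4 + (0 + ((2 - 5) - 4))²/(-1)))² = (116 + √(-4 + (0 + (-3 - 4))²*(-1)))² = (116 + √(-4 + (0 - 7)²*(-1)))² = (116 + √(-4 + (-7)²*(-1)))² = (116 + √(-4 + 49*(-1)))² = (116 + √(-4 - 49))² = (116 + √(-53))² = (116 + I*√53)²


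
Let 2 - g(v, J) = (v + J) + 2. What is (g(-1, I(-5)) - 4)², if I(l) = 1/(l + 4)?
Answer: 4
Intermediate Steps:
I(l) = 1/(4 + l)
g(v, J) = -J - v (g(v, J) = 2 - ((v + J) + 2) = 2 - ((J + v) + 2) = 2 - (2 + J + v) = 2 + (-2 - J - v) = -J - v)
(g(-1, I(-5)) - 4)² = ((-1/(4 - 5) - 1*(-1)) - 4)² = ((-1/(-1) + 1) - 4)² = ((-1*(-1) + 1) - 4)² = ((1 + 1) - 4)² = (2 - 4)² = (-2)² = 4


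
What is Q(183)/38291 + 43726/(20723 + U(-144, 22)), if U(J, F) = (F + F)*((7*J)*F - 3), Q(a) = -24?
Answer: -1697235938/36573763523 ≈ -0.046406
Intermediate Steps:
U(J, F) = 2*F*(-3 + 7*F*J) (U(J, F) = (2*F)*(7*F*J - 3) = (2*F)*(-3 + 7*F*J) = 2*F*(-3 + 7*F*J))
Q(183)/38291 + 43726/(20723 + U(-144, 22)) = -24/38291 + 43726/(20723 + 2*22*(-3 + 7*22*(-144))) = -24*1/38291 + 43726/(20723 + 2*22*(-3 - 22176)) = -24/38291 + 43726/(20723 + 2*22*(-22179)) = -24/38291 + 43726/(20723 - 975876) = -24/38291 + 43726/(-955153) = -24/38291 + 43726*(-1/955153) = -24/38291 - 43726/955153 = -1697235938/36573763523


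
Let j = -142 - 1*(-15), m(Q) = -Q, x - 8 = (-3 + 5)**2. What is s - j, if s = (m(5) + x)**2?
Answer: 176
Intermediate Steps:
x = 12 (x = 8 + (-3 + 5)**2 = 8 + 2**2 = 8 + 4 = 12)
j = -127 (j = -142 + 15 = -127)
s = 49 (s = (-1*5 + 12)**2 = (-5 + 12)**2 = 7**2 = 49)
s - j = 49 - 1*(-127) = 49 + 127 = 176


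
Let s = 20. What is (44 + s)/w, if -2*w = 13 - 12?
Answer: -128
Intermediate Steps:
w = -1/2 (w = -(13 - 12)/2 = -1/2*1 = -1/2 ≈ -0.50000)
(44 + s)/w = (44 + 20)/(-1/2) = -2*64 = -128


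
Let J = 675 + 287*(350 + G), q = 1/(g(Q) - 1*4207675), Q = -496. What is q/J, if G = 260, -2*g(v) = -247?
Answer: -2/1478912276735 ≈ -1.3523e-12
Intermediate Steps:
g(v) = 247/2 (g(v) = -½*(-247) = 247/2)
q = -2/8415103 (q = 1/(247/2 - 1*4207675) = 1/(247/2 - 4207675) = 1/(-8415103/2) = -2/8415103 ≈ -2.3767e-7)
J = 175745 (J = 675 + 287*(350 + 260) = 675 + 287*610 = 675 + 175070 = 175745)
q/J = -2/8415103/175745 = -2/8415103*1/175745 = -2/1478912276735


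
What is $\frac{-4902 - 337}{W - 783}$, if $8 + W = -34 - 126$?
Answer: $\frac{5239}{951} \approx 5.5089$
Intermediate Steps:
$W = -168$ ($W = -8 - 160 = -168$)
$\frac{-4902 - 337}{W - 783} = \frac{-4902 - 337}{-168 - 783} = - \frac{5239}{-951} = \left(-5239\right) \left(- \frac{1}{951}\right) = \frac{5239}{951}$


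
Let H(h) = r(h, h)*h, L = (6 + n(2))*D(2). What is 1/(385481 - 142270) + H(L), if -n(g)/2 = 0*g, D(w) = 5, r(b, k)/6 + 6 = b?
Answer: 1050671521/243211 ≈ 4320.0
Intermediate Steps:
r(b, k) = -36 + 6*b
n(g) = 0 (n(g) = -0*g = -2*0 = 0)
L = 30 (L = (6 + 0)*5 = 6*5 = 30)
H(h) = h*(-36 + 6*h) (H(h) = (-36 + 6*h)*h = h*(-36 + 6*h))
1/(385481 - 142270) + H(L) = 1/(385481 - 142270) + 6*30*(-6 + 30) = 1/243211 + 6*30*24 = 1/243211 + 4320 = 1050671521/243211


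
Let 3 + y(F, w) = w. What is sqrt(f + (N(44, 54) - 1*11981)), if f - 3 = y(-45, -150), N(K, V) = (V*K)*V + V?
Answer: sqrt(116227) ≈ 340.92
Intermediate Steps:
N(K, V) = V + K*V**2 (N(K, V) = (K*V)*V + V = K*V**2 + V = V + K*V**2)
y(F, w) = -3 + w
f = -150 (f = 3 + (-3 - 150) = 3 - 153 = -150)
sqrt(f + (N(44, 54) - 1*11981)) = sqrt(-150 + (54*(1 + 44*54) - 1*11981)) = sqrt(-150 + (54*(1 + 2376) - 11981)) = sqrt(-150 + (54*2377 - 11981)) = sqrt(-150 + (128358 - 11981)) = sqrt(-150 + 116377) = sqrt(116227)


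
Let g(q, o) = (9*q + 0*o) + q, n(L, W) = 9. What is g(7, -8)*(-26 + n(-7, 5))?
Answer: -1190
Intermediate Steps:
g(q, o) = 10*q (g(q, o) = (9*q + 0) + q = 9*q + q = 10*q)
g(7, -8)*(-26 + n(-7, 5)) = (10*7)*(-26 + 9) = 70*(-17) = -1190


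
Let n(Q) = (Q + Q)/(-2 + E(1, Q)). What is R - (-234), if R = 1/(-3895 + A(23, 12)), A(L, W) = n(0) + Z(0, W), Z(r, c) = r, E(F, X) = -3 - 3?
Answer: 911429/3895 ≈ 234.00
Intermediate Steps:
E(F, X) = -6
n(Q) = -Q/4 (n(Q) = (Q + Q)/(-2 - 6) = (2*Q)/(-8) = (2*Q)*(-⅛) = -Q/4)
A(L, W) = 0 (A(L, W) = -¼*0 + 0 = 0 + 0 = 0)
R = -1/3895 (R = 1/(-3895 + 0) = 1/(-3895) = -1/3895 ≈ -0.00025674)
R - (-234) = -1/3895 - (-234) = -1/3895 - 1*(-234) = -1/3895 + 234 = 911429/3895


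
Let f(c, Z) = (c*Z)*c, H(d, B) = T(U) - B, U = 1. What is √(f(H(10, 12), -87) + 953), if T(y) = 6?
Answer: I*√2179 ≈ 46.68*I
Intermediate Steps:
H(d, B) = 6 - B
f(c, Z) = Z*c² (f(c, Z) = (Z*c)*c = Z*c²)
√(f(H(10, 12), -87) + 953) = √(-87*(6 - 1*12)² + 953) = √(-87*(6 - 12)² + 953) = √(-87*(-6)² + 953) = √(-87*36 + 953) = √(-3132 + 953) = √(-2179) = I*√2179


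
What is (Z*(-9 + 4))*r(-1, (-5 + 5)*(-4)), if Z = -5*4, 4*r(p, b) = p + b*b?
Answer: -25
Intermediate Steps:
r(p, b) = p/4 + b²/4 (r(p, b) = (p + b*b)/4 = (p + b²)/4 = p/4 + b²/4)
Z = -20
(Z*(-9 + 4))*r(-1, (-5 + 5)*(-4)) = (-20*(-9 + 4))*((¼)*(-1) + ((-5 + 5)*(-4))²/4) = (-20*(-5))*(-¼ + (0*(-4))²/4) = 100*(-¼ + (¼)*0²) = 100*(-¼ + (¼)*0) = 100*(-¼ + 0) = 100*(-¼) = -25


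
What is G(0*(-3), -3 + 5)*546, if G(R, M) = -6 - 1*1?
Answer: -3822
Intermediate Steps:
G(R, M) = -7 (G(R, M) = -6 - 1 = -7)
G(0*(-3), -3 + 5)*546 = -7*546 = -3822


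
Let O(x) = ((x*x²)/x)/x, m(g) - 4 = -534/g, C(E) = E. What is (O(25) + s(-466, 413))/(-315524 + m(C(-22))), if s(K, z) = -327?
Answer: 3322/3470453 ≈ 0.00095722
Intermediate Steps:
m(g) = 4 - 534/g
O(x) = x (O(x) = (x³/x)/x = x²/x = x)
(O(25) + s(-466, 413))/(-315524 + m(C(-22))) = (25 - 327)/(-315524 + (4 - 534/(-22))) = -302/(-315524 + (4 - 534*(-1/22))) = -302/(-315524 + (4 + 267/11)) = -302/(-315524 + 311/11) = -302/(-3470453/11) = -302*(-11/3470453) = 3322/3470453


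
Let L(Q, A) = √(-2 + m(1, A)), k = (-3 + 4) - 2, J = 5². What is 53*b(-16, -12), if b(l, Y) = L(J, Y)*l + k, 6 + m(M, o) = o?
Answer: -53 - 1696*I*√5 ≈ -53.0 - 3792.4*I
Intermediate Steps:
J = 25
m(M, o) = -6 + o
k = -1 (k = 1 - 2 = -1)
L(Q, A) = √(-8 + A) (L(Q, A) = √(-2 + (-6 + A)) = √(-8 + A))
b(l, Y) = -1 + l*√(-8 + Y) (b(l, Y) = √(-8 + Y)*l - 1 = l*√(-8 + Y) - 1 = -1 + l*√(-8 + Y))
53*b(-16, -12) = 53*(-1 - 16*√(-8 - 12)) = 53*(-1 - 32*I*√5) = -53 - 1696*I*√5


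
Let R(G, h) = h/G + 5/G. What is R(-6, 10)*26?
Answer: -65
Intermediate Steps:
R(G, h) = 5/G + h/G
R(-6, 10)*26 = ((5 + 10)/(-6))*26 = -1/6*15*26 = -5/2*26 = -65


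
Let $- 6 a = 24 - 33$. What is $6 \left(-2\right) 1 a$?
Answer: $-18$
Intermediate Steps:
$a = \frac{3}{2}$ ($a = - \frac{24 - 33}{6} = \left(- \frac{1}{6}\right) \left(-9\right) = \frac{3}{2} \approx 1.5$)
$6 \left(-2\right) 1 a = 6 \left(-2\right) 1 \cdot \frac{3}{2} = \left(-12\right) 1 \cdot \frac{3}{2} = \left(-12\right) \frac{3}{2} = -18$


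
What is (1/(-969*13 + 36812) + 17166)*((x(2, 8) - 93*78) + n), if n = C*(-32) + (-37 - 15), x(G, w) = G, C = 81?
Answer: -4113516742136/24215 ≈ -1.6987e+8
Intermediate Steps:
n = -2644 (n = 81*(-32) + (-37 - 15) = -2592 - 52 = -2644)
(1/(-969*13 + 36812) + 17166)*((x(2, 8) - 93*78) + n) = (1/(-969*13 + 36812) + 17166)*((2 - 93*78) - 2644) = (1/(-12597 + 36812) + 17166)*((2 - 7254) - 2644) = (1/24215 + 17166)*(-7252 - 2644) = (1/24215 + 17166)*(-9896) = (415674691/24215)*(-9896) = -4113516742136/24215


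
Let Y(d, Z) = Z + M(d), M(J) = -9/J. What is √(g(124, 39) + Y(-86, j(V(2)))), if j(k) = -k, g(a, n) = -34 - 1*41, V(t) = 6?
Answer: 3*I*√66478/86 ≈ 8.9942*I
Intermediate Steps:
g(a, n) = -75 (g(a, n) = -34 - 41 = -75)
Y(d, Z) = Z - 9/d
√(g(124, 39) + Y(-86, j(V(2)))) = √(-75 + (-1*6 - 9/(-86))) = √(-75 + (-6 - 9*(-1/86))) = √(-75 + (-6 + 9/86)) = √(-75 - 507/86) = √(-6957/86) = 3*I*√66478/86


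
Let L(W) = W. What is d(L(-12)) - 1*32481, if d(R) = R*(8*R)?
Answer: -31329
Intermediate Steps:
d(R) = 8*R**2
d(L(-12)) - 1*32481 = 8*(-12)**2 - 1*32481 = 8*144 - 32481 = 1152 - 32481 = -31329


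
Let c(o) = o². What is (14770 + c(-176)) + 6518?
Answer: 52264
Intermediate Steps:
(14770 + c(-176)) + 6518 = (14770 + (-176)²) + 6518 = (14770 + 30976) + 6518 = 45746 + 6518 = 52264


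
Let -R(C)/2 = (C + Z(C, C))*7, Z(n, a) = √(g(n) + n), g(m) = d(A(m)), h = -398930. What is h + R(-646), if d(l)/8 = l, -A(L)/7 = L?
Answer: -389886 - 14*√35530 ≈ -3.9253e+5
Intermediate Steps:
A(L) = -7*L
d(l) = 8*l
g(m) = -56*m (g(m) = 8*(-7*m) = -56*m)
Z(n, a) = √55*√(-n) (Z(n, a) = √(-56*n + n) = √(-55*n) = √55*√(-n))
R(C) = -14*C - 14*√55*√(-C) (R(C) = -2*(C + √55*√(-C))*7 = -2*(7*C + 7*√55*√(-C)) = -14*C - 14*√55*√(-C))
h + R(-646) = -398930 + (-14*(-646) - 14*√55*√(-1*(-646))) = -398930 + (9044 - 14*√55*√646) = -398930 + (9044 - 14*√35530) = -389886 - 14*√35530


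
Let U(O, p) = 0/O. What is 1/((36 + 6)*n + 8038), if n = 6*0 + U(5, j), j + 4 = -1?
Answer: 1/8038 ≈ 0.00012441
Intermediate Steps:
j = -5 (j = -4 - 1 = -5)
U(O, p) = 0
n = 0 (n = 6*0 + 0 = 0 + 0 = 0)
1/((36 + 6)*n + 8038) = 1/((36 + 6)*0 + 8038) = 1/(42*0 + 8038) = 1/(0 + 8038) = 1/8038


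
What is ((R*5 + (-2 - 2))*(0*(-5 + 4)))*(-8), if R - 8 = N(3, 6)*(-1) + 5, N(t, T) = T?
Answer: 0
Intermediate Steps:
R = 7 (R = 8 + (6*(-1) + 5) = 8 + (-6 + 5) = 8 - 1 = 7)
((R*5 + (-2 - 2))*(0*(-5 + 4)))*(-8) = ((7*5 + (-2 - 2))*(0*(-5 + 4)))*(-8) = ((35 - 4)*(0*(-1)))*(-8) = (31*0)*(-8) = 0*(-8) = 0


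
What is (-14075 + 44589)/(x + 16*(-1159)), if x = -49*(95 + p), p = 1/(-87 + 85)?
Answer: -61028/46349 ≈ -1.3167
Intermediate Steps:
p = -½ (p = 1/(-2) = -½ ≈ -0.50000)
x = -9261/2 (x = -49*(95 - ½) = -49*189/2 = -9261/2 ≈ -4630.5)
(-14075 + 44589)/(x + 16*(-1159)) = (-14075 + 44589)/(-9261/2 + 16*(-1159)) = 30514/(-9261/2 - 18544) = 30514/(-46349/2) = 30514*(-2/46349) = -61028/46349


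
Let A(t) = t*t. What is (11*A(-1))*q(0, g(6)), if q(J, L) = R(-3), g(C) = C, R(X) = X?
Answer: -33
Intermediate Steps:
q(J, L) = -3
A(t) = t**2
(11*A(-1))*q(0, g(6)) = (11*(-1)**2)*(-3) = (11*1)*(-3) = 11*(-3) = -33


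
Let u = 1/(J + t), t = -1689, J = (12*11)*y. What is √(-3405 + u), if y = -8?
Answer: I*√2850751430/915 ≈ 58.352*I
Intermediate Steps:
J = -1056 (J = (12*11)*(-8) = 132*(-8) = -1056)
u = -1/2745 (u = 1/(-1056 - 1689) = 1/(-2745) = -1/2745 ≈ -0.00036430)
√(-3405 + u) = √(-3405 - 1/2745) = √(-9346726/2745) = I*√2850751430/915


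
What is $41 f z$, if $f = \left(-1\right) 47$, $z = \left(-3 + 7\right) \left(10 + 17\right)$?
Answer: $-208116$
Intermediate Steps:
$z = 108$ ($z = 4 \cdot 27 = 108$)
$f = -47$
$41 f z = 41 \left(-47\right) 108 = \left(-1927\right) 108 = -208116$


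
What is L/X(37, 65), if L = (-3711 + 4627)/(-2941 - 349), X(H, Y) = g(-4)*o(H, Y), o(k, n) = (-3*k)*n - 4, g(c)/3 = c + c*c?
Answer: 229/213754590 ≈ 1.0713e-6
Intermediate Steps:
g(c) = 3*c + 3*c² (g(c) = 3*(c + c*c) = 3*(c + c²) = 3*c + 3*c²)
o(k, n) = -4 - 3*k*n (o(k, n) = -3*k*n - 4 = -4 - 3*k*n)
X(H, Y) = -144 - 108*H*Y (X(H, Y) = (3*(-4)*(1 - 4))*(-4 - 3*H*Y) = (3*(-4)*(-3))*(-4 - 3*H*Y) = 36*(-4 - 3*H*Y) = -144 - 108*H*Y)
L = -458/1645 (L = 916/(-3290) = 916*(-1/3290) = -458/1645 ≈ -0.27842)
L/X(37, 65) = -458/(1645*(-144 - 108*37*65)) = -458/(1645*(-144 - 259740)) = -458/1645/(-259884) = -458/1645*(-1/259884) = 229/213754590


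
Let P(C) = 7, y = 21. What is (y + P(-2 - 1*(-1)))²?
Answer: 784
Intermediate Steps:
(y + P(-2 - 1*(-1)))² = (21 + 7)² = 28² = 784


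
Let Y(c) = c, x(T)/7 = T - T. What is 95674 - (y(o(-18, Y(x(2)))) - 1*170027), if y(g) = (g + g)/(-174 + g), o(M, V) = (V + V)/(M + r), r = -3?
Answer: 265701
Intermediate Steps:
x(T) = 0 (x(T) = 7*(T - T) = 7*0 = 0)
o(M, V) = 2*V/(-3 + M) (o(M, V) = (V + V)/(M - 3) = (2*V)/(-3 + M) = 2*V/(-3 + M))
y(g) = 2*g/(-174 + g) (y(g) = (2*g)/(-174 + g) = 2*g/(-174 + g))
95674 - (y(o(-18, Y(x(2)))) - 1*170027) = 95674 - (2*(2*0/(-3 - 18))/(-174 + 2*0/(-3 - 18)) - 1*170027) = 95674 - (2*(2*0/(-21))/(-174 + 2*0/(-21)) - 170027) = 95674 - (2*(2*0*(-1/21))/(-174 + 2*0*(-1/21)) - 170027) = 95674 - (2*0/(-174 + 0) - 170027) = 95674 - (2*0/(-174) - 170027) = 95674 - (2*0*(-1/174) - 170027) = 95674 - (0 - 170027) = 95674 - 1*(-170027) = 95674 + 170027 = 265701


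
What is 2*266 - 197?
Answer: 335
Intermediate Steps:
2*266 - 197 = 532 - 197 = 335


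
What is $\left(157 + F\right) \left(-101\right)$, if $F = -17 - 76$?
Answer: $-6464$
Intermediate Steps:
$F = -93$
$\left(157 + F\right) \left(-101\right) = \left(157 - 93\right) \left(-101\right) = 64 \left(-101\right) = -6464$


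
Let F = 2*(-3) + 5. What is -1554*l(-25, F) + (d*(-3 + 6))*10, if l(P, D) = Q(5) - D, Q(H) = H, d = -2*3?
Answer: -9504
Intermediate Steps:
d = -6
F = -1 (F = -6 + 5 = -1)
l(P, D) = 5 - D
-1554*l(-25, F) + (d*(-3 + 6))*10 = -1554*(5 - 1*(-1)) - 6*(-3 + 6)*10 = -1554*(5 + 1) - 6*3*10 = -1554*6 - 18*10 = -9324 - 180 = -9504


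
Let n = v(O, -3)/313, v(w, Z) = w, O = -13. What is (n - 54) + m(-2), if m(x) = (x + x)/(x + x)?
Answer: -16602/313 ≈ -53.042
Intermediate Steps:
m(x) = 1 (m(x) = (2*x)/((2*x)) = (2*x)*(1/(2*x)) = 1)
n = -13/313 ≈ -0.041534
(n - 54) + m(-2) = (-13/313 - 54) + 1 = -16915/313 + 1 = -16602/313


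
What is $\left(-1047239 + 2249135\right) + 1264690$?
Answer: $2466586$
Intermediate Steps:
$\left(-1047239 + 2249135\right) + 1264690 = 1201896 + 1264690 = 2466586$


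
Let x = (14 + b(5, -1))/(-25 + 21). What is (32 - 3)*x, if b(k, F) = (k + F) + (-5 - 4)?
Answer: -261/4 ≈ -65.250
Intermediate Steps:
b(k, F) = -9 + F + k (b(k, F) = (F + k) - 9 = -9 + F + k)
x = -9/4 (x = (14 + (-9 - 1 + 5))/(-25 + 21) = (14 - 5)/(-4) = 9*(-¼) = -9/4 ≈ -2.2500)
(32 - 3)*x = (32 - 3)*(-9/4) = 29*(-9/4) = -261/4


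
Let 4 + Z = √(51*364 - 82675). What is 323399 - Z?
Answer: 323403 - I*√64111 ≈ 3.234e+5 - 253.2*I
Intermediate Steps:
Z = -4 + I*√64111 (Z = -4 + √(51*364 - 82675) = -4 + √(18564 - 82675) = -4 + √(-64111) = -4 + I*√64111 ≈ -4.0 + 253.2*I)
323399 - Z = 323399 - (-4 + I*√64111) = 323399 + (4 - I*√64111) = 323403 - I*√64111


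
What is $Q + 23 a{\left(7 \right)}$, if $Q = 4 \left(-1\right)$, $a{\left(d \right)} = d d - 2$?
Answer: $1077$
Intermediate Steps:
$a{\left(d \right)} = -2 + d^{2}$ ($a{\left(d \right)} = d^{2} - 2 = -2 + d^{2}$)
$Q = -4$
$Q + 23 a{\left(7 \right)} = -4 + 23 \left(-2 + 7^{2}\right) = -4 + 23 \left(-2 + 49\right) = -4 + 23 \cdot 47 = -4 + 1081 = 1077$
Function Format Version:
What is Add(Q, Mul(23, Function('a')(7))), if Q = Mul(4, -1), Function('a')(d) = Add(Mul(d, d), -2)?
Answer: 1077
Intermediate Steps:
Function('a')(d) = Add(-2, Pow(d, 2)) (Function('a')(d) = Add(Pow(d, 2), -2) = Add(-2, Pow(d, 2)))
Q = -4
Add(Q, Mul(23, Function('a')(7))) = Add(-4, Mul(23, Add(-2, Pow(7, 2)))) = Add(-4, Mul(23, Add(-2, 49))) = Add(-4, Mul(23, 47)) = Add(-4, 1081) = 1077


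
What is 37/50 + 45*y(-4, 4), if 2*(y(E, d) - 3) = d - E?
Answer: 15787/50 ≈ 315.74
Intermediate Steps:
y(E, d) = 3 + d/2 - E/2 (y(E, d) = 3 + (d - E)/2 = 3 + (d/2 - E/2) = 3 + d/2 - E/2)
37/50 + 45*y(-4, 4) = 37/50 + 45*(3 + (1/2)*4 - 1/2*(-4)) = 37*(1/50) + 45*(3 + 2 + 2) = 37/50 + 45*7 = 37/50 + 315 = 15787/50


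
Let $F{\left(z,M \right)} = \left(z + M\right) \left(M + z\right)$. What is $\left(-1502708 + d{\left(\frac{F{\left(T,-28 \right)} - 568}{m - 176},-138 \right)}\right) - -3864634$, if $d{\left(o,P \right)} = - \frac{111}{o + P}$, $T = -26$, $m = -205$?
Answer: $\frac{129731189767}{54926} \approx 2.3619 \cdot 10^{6}$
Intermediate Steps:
$F{\left(z,M \right)} = \left(M + z\right)^{2}$ ($F{\left(z,M \right)} = \left(M + z\right) \left(M + z\right) = \left(M + z\right)^{2}$)
$d{\left(o,P \right)} = - \frac{111}{P + o}$
$\left(-1502708 + d{\left(\frac{F{\left(T,-28 \right)} - 568}{m - 176},-138 \right)}\right) - -3864634 = \left(-1502708 - \frac{111}{-138 + \frac{\left(-28 - 26\right)^{2} - 568}{-205 - 176}}\right) - -3864634 = \left(-1502708 - \frac{111}{-138 + \frac{\left(-54\right)^{2} - 568}{-381}}\right) + 3864634 = \left(-1502708 - \frac{111}{-138 + \left(2916 - 568\right) \left(- \frac{1}{381}\right)}\right) + 3864634 = \left(-1502708 - \frac{111}{-138 + 2348 \left(- \frac{1}{381}\right)}\right) + 3864634 = \left(-1502708 - \frac{111}{-138 - \frac{2348}{381}}\right) + 3864634 = \left(-1502708 - \frac{111}{- \frac{54926}{381}}\right) + 3864634 = \left(-1502708 - - \frac{42291}{54926}\right) + 3864634 = \left(-1502708 + \frac{42291}{54926}\right) + 3864634 = - \frac{82537697317}{54926} + 3864634 = \frac{129731189767}{54926}$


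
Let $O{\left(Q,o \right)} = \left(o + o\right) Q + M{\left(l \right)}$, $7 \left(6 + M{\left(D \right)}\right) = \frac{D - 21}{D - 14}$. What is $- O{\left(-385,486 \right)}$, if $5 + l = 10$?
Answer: $\frac{23576222}{63} \approx 3.7423 \cdot 10^{5}$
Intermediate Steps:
$l = 5$ ($l = -5 + 10 = 5$)
$M{\left(D \right)} = -6 + \frac{-21 + D}{7 \left(-14 + D\right)}$ ($M{\left(D \right)} = -6 + \frac{\left(D - 21\right) \frac{1}{D - 14}}{7} = -6 + \frac{\left(-21 + D\right) \frac{1}{-14 + D}}{7} = -6 + \frac{\frac{1}{-14 + D} \left(-21 + D\right)}{7} = -6 + \frac{-21 + D}{7 \left(-14 + D\right)}$)
$O{\left(Q,o \right)} = - \frac{362}{63} + 2 Q o$ ($O{\left(Q,o \right)} = \left(o + o\right) Q + \frac{567 - 205}{7 \left(-14 + 5\right)} = 2 o Q + \frac{567 - 205}{7 \left(-9\right)} = 2 Q o + \frac{1}{7} \left(- \frac{1}{9}\right) 362 = 2 Q o - \frac{362}{63} = - \frac{362}{63} + 2 Q o$)
$- O{\left(-385,486 \right)} = - (- \frac{362}{63} + 2 \left(-385\right) 486) = - (- \frac{362}{63} - 374220) = \left(-1\right) \left(- \frac{23576222}{63}\right) = \frac{23576222}{63}$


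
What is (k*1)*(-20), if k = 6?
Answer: -120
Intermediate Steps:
(k*1)*(-20) = (6*1)*(-20) = 6*(-20) = -120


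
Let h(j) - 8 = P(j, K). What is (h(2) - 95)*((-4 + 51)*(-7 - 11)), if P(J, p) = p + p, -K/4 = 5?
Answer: 107442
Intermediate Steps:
K = -20 (K = -4*5 = -20)
P(J, p) = 2*p
h(j) = -32 (h(j) = 8 + 2*(-20) = 8 - 40 = -32)
(h(2) - 95)*((-4 + 51)*(-7 - 11)) = (-32 - 95)*((-4 + 51)*(-7 - 11)) = -5969*(-18) = -127*(-846) = 107442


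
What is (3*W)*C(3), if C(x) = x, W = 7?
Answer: 63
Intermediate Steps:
(3*W)*C(3) = (3*7)*3 = 21*3 = 63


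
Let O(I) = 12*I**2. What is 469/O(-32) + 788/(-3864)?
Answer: -327947/1978368 ≈ -0.16577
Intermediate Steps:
469/O(-32) + 788/(-3864) = 469/((12*(-32)**2)) + 788/(-3864) = 469/((12*1024)) + 788*(-1/3864) = 469/12288 - 197/966 = -327947/1978368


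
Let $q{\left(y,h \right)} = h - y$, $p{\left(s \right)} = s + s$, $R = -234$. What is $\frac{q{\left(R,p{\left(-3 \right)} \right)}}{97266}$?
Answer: $\frac{38}{16211} \approx 0.0023441$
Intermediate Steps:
$p{\left(s \right)} = 2 s$
$\frac{q{\left(R,p{\left(-3 \right)} \right)}}{97266} = \frac{2 \left(-3\right) - -234}{97266} = \left(-6 + 234\right) \frac{1}{97266} = 228 \cdot \frac{1}{97266} = \frac{38}{16211}$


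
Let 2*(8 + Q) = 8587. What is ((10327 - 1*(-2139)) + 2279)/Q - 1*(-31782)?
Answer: 90811004/2857 ≈ 31785.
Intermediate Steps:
Q = 8571/2 (Q = -8 + (½)*8587 = -8 + 8587/2 = 8571/2 ≈ 4285.5)
((10327 - 1*(-2139)) + 2279)/Q - 1*(-31782) = ((10327 - 1*(-2139)) + 2279)/(8571/2) - 1*(-31782) = ((10327 + 2139) + 2279)*(2/8571) + 31782 = (12466 + 2279)*(2/8571) + 31782 = 14745*(2/8571) + 31782 = 9830/2857 + 31782 = 90811004/2857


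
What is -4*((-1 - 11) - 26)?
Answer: 152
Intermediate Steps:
-4*((-1 - 11) - 26) = -4*(-12 - 26) = -4*(-38) = 152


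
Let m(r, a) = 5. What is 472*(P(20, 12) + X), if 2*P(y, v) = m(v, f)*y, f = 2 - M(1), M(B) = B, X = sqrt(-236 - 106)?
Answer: 23600 + 1416*I*sqrt(38) ≈ 23600.0 + 8728.8*I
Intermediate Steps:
X = 3*I*sqrt(38) (X = sqrt(-342) = 3*I*sqrt(38) ≈ 18.493*I)
f = 1 (f = 2 - 1*1 = 2 - 1 = 1)
P(y, v) = 5*y/2 (P(y, v) = (5*y)/2 = 5*y/2)
472*(P(20, 12) + X) = 472*((5/2)*20 + 3*I*sqrt(38)) = 472*(50 + 3*I*sqrt(38)) = 23600 + 1416*I*sqrt(38)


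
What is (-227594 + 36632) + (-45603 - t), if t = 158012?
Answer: -394577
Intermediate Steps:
(-227594 + 36632) + (-45603 - t) = (-227594 + 36632) + (-45603 - 1*158012) = -190962 + (-45603 - 158012) = -190962 - 203615 = -394577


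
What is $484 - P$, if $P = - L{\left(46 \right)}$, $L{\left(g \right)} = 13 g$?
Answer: $1082$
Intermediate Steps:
$P = -598$ ($P = - 13 \cdot 46 = \left(-1\right) 598 = -598$)
$484 - P = 484 - -598 = 484 + 598 = 1082$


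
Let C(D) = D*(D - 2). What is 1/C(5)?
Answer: 1/15 ≈ 0.066667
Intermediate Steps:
C(D) = D*(-2 + D)
1/C(5) = 1/(5*(-2 + 5)) = 1/(5*3) = 1/15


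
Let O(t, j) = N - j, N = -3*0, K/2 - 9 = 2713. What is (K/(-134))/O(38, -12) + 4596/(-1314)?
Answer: -201997/29346 ≈ -6.8833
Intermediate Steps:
K = 5444 (K = 18 + 2*2713 = 18 + 5426 = 5444)
N = 0
O(t, j) = -j (O(t, j) = 0 - j = -j)
(K/(-134))/O(38, -12) + 4596/(-1314) = (5444/(-134))/((-1*(-12))) + 4596/(-1314) = (5444*(-1/134))/12 + 4596*(-1/1314) = -2722/67*1/12 - 766/219 = -1361/402 - 766/219 = -201997/29346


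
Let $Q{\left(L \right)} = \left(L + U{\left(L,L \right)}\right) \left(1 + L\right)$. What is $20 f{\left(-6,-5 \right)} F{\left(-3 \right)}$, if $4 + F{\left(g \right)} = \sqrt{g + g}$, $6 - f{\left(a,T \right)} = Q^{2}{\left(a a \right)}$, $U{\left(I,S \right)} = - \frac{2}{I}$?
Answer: $\frac{11461475540}{81} - \frac{2865368885 i \sqrt{6}}{81} \approx 1.415 \cdot 10^{8} - 8.665 \cdot 10^{7} i$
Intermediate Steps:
$Q{\left(L \right)} = \left(1 + L\right) \left(L - \frac{2}{L}\right)$ ($Q{\left(L \right)} = \left(L - \frac{2}{L}\right) \left(1 + L\right) = \left(1 + L\right) \left(L - \frac{2}{L}\right)$)
$f{\left(a,T \right)} = 6 - \left(-2 + a^{2} + a^{4} - \frac{2}{a^{2}}\right)^{2}$ ($f{\left(a,T \right)} = 6 - \left(-2 + a a + \left(a a\right)^{2} - \frac{2}{a a}\right)^{2} = 6 - \left(-2 + a^{2} + \left(a^{2}\right)^{2} - \frac{2}{a^{2}}\right)^{2} = 6 - \left(-2 + a^{2} + a^{4} - \frac{2}{a^{2}}\right)^{2}$)
$F{\left(g \right)} = -4 + \sqrt{2} \sqrt{g}$ ($F{\left(g \right)} = -4 + \sqrt{g + g} = -4 + \sqrt{2 g} = -4 + \sqrt{2} \sqrt{g}$)
$20 f{\left(-6,-5 \right)} F{\left(-3 \right)} = 20 \left(6 - \frac{\left(-2 + \left(-6\right)^{4} + \left(-6\right)^{6} - 2 \left(-6\right)^{2}\right)^{2}}{1296}\right) \left(-4 + \sqrt{2} \sqrt{-3}\right) = 20 \left(6 - \frac{\left(-2 + 1296 + 46656 - 72\right)^{2}}{1296}\right) \left(-4 + \sqrt{2} i \sqrt{3}\right) = 20 \left(6 - \frac{\left(-2 + 1296 + 46656 - 72\right)^{2}}{1296}\right) \left(-4 + i \sqrt{6}\right) = 20 \left(6 - \frac{47878^{2}}{1296}\right) \left(-4 + i \sqrt{6}\right) = 20 \left(6 - \frac{1}{1296} \cdot 2292302884\right) \left(-4 + i \sqrt{6}\right) = 20 \left(6 - \frac{573075721}{324}\right) \left(-4 + i \sqrt{6}\right) = 20 \left(- \frac{573073777}{324}\right) \left(-4 + i \sqrt{6}\right) = - \frac{2865368885 \left(-4 + i \sqrt{6}\right)}{81} = \frac{11461475540}{81} - \frac{2865368885 i \sqrt{6}}{81}$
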